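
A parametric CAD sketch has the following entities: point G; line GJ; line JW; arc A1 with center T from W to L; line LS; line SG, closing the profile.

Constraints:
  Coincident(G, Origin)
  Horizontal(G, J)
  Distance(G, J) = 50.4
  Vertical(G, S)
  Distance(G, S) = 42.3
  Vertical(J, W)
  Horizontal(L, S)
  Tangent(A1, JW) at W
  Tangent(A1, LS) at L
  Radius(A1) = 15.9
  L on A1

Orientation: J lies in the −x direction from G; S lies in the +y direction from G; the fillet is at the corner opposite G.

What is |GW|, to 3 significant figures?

56.9

G is at the origin; G and J share the same y with |GJ| = 50.4 and J on the −x side, so J = (-50.4, 0.00). G and S share the same x with |GS| = 42.3 and S on the +y side, so S = (0.00, 42.3). The virtual corner opposite G is at (-50.4, 42.3). Since A1 is tangent to JW there, TW ⟂ JW and since A1 is tangent to LS there, TL ⟂ LS, with radius 15.9, so the center T sits 15.9 in from both sides at T = (-34.5, 26.4). That places the tangent points at W = (-50.4, 26.4) on JW and L = (-34.5, 42.3) on LS. Then |GW| = |W − G| = 56.9.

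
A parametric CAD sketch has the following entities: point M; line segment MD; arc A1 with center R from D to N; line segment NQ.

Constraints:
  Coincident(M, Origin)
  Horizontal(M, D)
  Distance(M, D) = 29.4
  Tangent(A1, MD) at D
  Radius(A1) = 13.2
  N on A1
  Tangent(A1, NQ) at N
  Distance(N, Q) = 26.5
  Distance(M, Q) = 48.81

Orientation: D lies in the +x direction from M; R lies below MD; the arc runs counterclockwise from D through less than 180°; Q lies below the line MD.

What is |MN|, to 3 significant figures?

23.8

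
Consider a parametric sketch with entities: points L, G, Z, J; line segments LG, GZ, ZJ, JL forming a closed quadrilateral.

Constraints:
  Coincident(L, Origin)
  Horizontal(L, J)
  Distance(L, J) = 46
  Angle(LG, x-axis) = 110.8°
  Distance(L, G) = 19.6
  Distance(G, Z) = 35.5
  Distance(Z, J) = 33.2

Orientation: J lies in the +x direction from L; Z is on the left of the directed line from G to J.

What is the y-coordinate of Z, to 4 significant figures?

27.46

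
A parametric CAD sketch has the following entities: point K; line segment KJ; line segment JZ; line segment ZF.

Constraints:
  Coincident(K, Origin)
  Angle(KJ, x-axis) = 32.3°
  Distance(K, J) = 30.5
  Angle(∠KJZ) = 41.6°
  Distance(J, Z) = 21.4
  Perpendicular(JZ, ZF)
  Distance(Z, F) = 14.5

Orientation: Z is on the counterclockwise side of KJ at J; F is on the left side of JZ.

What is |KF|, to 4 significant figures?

5.920

K is at the origin; KJ runs at 32.3° with length 30.5, so J = 30.5·(cos 32.3°, sin 32.3°) = (25.78, 16.30). ∠KJZ = 41.6°, so JZ runs at 32.3° + (180° − 41.6°) = 170.7° from the x-axis; with |JZ| = 21.4, Z = J + 21.4·(cos 170.7°, sin 170.7°) = (4.662, 19.76). The perpendicularity gives ZF at right angles to JZ; with |ZF| = 14.5 on the left of JZ, F = Z + 14.5·(-0.1616, -0.9869) = (2.319, 5.447). Then |KF| = |F − K| = 5.920.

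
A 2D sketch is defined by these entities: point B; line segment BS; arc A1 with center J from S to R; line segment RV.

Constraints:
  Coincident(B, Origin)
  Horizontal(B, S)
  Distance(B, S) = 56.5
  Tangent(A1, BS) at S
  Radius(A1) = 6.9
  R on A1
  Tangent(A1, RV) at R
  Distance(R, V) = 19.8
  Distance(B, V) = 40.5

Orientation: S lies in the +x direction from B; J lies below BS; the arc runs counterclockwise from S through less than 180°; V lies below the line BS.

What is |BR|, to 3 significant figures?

51.8

Checks: |JS| = 6.900 ✓; |JR| = 6.900 ✓; ∠(JR, RV) = 90.00° ✓; |RV| = 19.80 ✓; |BV| = 40.50 ✓.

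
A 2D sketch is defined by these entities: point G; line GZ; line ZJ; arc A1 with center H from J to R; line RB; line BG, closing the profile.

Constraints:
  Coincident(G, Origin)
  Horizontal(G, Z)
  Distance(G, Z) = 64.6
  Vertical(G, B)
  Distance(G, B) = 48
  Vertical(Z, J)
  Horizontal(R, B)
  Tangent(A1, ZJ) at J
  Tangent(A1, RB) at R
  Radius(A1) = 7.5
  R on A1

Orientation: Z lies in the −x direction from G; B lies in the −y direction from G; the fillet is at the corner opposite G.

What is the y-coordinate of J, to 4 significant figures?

-40.50

The virtual corner opposite G is at (-64.60, -48.00). The tangent condition forces HJ to be normal to ZJ and the tangent condition forces HR to be normal to RB, with radius 7.5, so the center H sits 7.5 in from both sides at H = (-57.10, -40.50). That places the tangent points at J = (-64.60, -40.50) on ZJ and R = (-57.10, -48.00) on RB. So J.y = -40.50.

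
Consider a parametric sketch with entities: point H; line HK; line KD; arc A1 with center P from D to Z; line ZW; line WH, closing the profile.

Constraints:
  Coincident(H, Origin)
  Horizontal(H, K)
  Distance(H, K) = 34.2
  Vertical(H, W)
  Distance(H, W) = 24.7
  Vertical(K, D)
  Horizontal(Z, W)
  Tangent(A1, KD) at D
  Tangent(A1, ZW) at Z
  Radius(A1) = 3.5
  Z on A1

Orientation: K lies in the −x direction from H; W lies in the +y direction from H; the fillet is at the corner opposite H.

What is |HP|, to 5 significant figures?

37.309

H is at the origin; HK is horizontal with |HK| = 34.2 and K on the −x side, so K = (-34.200, 0.0000). HW is vertical with |HW| = 24.7 and W on the +y side, so W = (0.0000, 24.700). The virtual corner opposite H is at (-34.200, 24.700). Tangency of A1 to KD means the radius PD is perpendicular to KD and since A1 is tangent to ZW there, PZ ⟂ ZW, with radius 3.5, so the center P sits 3.5 in from both sides at P = (-30.700, 21.200). Then |HP| = |P − H| = 37.309.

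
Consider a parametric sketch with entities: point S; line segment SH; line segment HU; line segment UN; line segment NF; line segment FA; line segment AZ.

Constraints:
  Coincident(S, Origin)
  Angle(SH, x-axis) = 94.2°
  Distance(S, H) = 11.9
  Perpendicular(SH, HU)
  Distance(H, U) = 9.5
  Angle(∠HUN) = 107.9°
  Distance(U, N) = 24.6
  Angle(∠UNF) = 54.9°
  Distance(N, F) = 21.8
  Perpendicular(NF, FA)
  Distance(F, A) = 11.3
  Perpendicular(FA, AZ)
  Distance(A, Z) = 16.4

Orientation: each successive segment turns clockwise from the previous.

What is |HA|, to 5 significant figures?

6.1826

S is at the origin; SH runs at 94.2° with length 11.9, so H = (-0.87153, 11.868). SH ⟂ HU, so HU runs at 4.2000°; with |HU| = 9.5, U = (8.6030, 12.564). ∠HUN = 107.9° gives UN at -67.900° from the x-axis; with |UN| = 24.6, N = (17.858, -10.229). ∠UNF = 54.9° gives NF at 167.00° from the x-axis; with |NF| = 21.8, F = (-3.3832, -5.3249). NF is perpendicular to FA, so FA runs at 77.000°; with |FA| = 11.3, A = (-0.84125, 5.6855). Then |HA| = |A − H| = 6.1826.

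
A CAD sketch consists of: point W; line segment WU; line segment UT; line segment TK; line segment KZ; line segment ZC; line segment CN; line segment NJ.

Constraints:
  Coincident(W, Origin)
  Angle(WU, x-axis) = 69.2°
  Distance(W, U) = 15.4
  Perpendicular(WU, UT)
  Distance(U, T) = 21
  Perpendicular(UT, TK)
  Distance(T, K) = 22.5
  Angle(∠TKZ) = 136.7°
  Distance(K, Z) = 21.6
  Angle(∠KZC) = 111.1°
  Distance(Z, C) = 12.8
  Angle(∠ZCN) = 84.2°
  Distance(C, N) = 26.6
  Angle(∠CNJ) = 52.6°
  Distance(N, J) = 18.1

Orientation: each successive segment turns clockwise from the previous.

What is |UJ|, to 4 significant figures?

30.01

W is at the origin; WU runs at 69.2° with length 15.4, so U = (5.469, 14.40). The perpendicularity gives UT at right angles to WU, so UT runs at -20.80°; with |UT| = 21.0, T = (25.10, 6.939). UT is perpendicular to TK, so TK runs at -110.8°; with |TK| = 22.5, K = (17.11, -14.09). ∠TKZ = 136.7° gives KZ at -154.1° from the x-axis; with |KZ| = 21.6, Z = (-2.320, -23.53). ∠KZC = 111.1° gives ZC at 137.0° from the x-axis; with |ZC| = 12.8, C = (-11.68, -14.80). ∠ZCN = 84.2° gives CN at 41.20° from the x-axis; with |CN| = 26.6, N = (8.333, 2.721). ∠CNJ = 52.6° gives NJ at -86.20° from the x-axis; with |NJ| = 18.1, J = (9.532, -15.34). Then |UJ| = |J − U| = 30.01.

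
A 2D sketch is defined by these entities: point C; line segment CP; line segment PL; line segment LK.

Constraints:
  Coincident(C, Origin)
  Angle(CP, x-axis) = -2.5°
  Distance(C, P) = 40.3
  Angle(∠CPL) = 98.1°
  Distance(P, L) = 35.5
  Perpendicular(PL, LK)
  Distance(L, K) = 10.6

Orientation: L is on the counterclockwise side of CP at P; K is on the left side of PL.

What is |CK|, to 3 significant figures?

50.5

∠CPL = 98.1°, so PL runs at -2.5° + (180° − 98.1°) = 79.4° from the x-axis; with |PL| = 35.5, L = P + 35.5·(cos 79.4°, sin 79.4°) = (46.8, 33.1). PL is perpendicular to LK; with |LK| = 10.6 on the left of PL, K = L + 10.6·(-0.983, 0.184) = (36.4, 35.1). Then |CK| = |K − C| = 50.5.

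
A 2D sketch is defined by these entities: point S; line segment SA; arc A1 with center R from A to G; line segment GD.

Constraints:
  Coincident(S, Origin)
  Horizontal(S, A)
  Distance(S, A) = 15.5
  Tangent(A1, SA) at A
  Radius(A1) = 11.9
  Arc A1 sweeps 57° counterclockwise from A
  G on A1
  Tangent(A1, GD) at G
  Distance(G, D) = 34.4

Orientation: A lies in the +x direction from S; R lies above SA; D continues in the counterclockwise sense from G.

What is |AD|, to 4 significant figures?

44.71

S is at the origin; SA is horizontal with |SA| = 15.5 and A on the +x side, so A = (15.50, 0.000). Since A1 is tangent to SA there, RA ⟂ SA, so R = A + (0, 11.9) = (15.50, 11.90). On A1, A sits at bearing -90° from R; a 57° counterclockwise sweep puts G at bearing -33°, so G = R + 11.9·(cos -33°, sin -33°) = (25.48, 5.419). Tangency of A1 to GD means the radius RG is perpendicular to GD, so GD runs along (−sin -33°, cos -33°); with |GD| = 34.4, D = (44.22, 34.27). Then |AD| = |D − A| = 44.71.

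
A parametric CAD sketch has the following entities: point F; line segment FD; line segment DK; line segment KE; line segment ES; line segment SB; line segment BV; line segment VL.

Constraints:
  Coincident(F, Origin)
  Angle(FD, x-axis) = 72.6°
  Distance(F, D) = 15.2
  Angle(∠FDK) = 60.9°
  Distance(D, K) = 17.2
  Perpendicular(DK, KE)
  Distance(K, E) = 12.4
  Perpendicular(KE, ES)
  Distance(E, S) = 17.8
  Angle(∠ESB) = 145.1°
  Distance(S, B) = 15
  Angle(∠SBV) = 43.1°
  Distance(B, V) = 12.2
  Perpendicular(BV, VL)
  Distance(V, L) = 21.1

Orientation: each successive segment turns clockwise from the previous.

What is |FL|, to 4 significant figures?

10.99

∠SBV = 43.1° gives BV at -38.30° from the x-axis; with |BV| = 12.2, V = (2.469, 13.67). The perpendicularity gives VL at right angles to BV, so VL runs at -128.3°; with |VL| = 21.1, L = (-10.61, -2.885). Then |FL| = |L − F| = 10.99.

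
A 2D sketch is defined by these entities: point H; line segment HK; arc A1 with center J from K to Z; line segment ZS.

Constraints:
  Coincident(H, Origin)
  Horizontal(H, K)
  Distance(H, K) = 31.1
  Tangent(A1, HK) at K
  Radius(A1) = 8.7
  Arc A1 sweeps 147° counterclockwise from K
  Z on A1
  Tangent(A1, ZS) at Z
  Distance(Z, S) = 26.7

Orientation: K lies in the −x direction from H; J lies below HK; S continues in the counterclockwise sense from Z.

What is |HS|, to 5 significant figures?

33.367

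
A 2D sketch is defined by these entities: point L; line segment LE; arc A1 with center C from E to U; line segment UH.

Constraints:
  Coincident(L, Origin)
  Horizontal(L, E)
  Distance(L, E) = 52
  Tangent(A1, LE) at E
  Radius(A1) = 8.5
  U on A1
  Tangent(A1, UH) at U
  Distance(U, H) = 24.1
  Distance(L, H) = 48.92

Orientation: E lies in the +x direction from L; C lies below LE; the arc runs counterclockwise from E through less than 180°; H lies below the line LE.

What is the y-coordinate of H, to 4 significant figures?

-30.19

Checks: L.y = 0.00, E.y = 0.00 ✓; |CU| = 8.500 ✓; ∠(CU, UH) = 90.00° ✓; |UH| = 24.10 ✓; |LH| = 48.92 ✓.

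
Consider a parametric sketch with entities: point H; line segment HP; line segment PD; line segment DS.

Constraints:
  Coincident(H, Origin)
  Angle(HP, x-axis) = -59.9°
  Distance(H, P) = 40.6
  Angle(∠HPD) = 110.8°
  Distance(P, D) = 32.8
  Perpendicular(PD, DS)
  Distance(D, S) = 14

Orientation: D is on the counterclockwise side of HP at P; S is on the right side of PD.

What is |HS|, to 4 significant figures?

70.20

H is at the origin; HP runs at -59.9° with length 40.6, so P = 40.6·(cos -59.9°, sin -59.9°) = (20.36, -35.13). ∠HPD = 110.8°, so PD runs at -59.9° + (180° − 110.8°) = 9.300° from the x-axis; with |PD| = 32.8, D = P + 32.8·(cos 9.300°, sin 9.300°) = (52.73, -29.82). The perpendicularity gives DS at right angles to PD; with |DS| = 14.0 on the right of PD, S = D + 14.0·(0.1616, -0.9869) = (54.99, -43.64). Then |HS| = |S − H| = 70.20.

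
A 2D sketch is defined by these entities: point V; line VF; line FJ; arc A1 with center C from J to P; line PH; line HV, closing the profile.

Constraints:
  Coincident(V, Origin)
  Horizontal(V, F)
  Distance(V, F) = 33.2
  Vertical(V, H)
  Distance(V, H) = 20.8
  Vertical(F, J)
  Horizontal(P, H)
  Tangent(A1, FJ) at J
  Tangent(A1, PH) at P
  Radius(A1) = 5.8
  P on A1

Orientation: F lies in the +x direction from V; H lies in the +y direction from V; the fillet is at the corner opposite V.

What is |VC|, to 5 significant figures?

31.237

VH is vertical with |VH| = 20.8 and H on the +y side, so H = (0.0000, 20.800). The virtual corner opposite V is at (33.200, 20.800). The tangent condition forces CJ to be normal to FJ and tangency of A1 to PH means the radius CP is perpendicular to PH, with radius 5.8, so the center C sits 5.8 in from both sides at C = (27.400, 15.000). Then |VC| = |C − V| = 31.237.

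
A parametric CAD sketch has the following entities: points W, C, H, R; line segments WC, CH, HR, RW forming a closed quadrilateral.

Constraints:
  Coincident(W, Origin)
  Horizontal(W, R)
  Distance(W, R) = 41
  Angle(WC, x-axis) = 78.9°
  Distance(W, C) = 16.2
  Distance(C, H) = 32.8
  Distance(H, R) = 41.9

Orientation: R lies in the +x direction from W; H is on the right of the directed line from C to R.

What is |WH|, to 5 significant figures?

17.108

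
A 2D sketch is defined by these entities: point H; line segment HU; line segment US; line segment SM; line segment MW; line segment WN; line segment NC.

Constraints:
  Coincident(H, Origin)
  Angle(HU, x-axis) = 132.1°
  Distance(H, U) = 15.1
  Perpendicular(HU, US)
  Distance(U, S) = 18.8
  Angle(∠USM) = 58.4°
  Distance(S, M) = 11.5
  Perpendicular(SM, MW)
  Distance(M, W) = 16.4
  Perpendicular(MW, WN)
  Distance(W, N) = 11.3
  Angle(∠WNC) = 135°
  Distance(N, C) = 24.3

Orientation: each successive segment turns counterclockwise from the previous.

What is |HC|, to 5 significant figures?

40.676

MW ⟂ WN, so WN runs at 163.70°; with |WN| = 11.3, N = (-19.278, 14.284). ∠WNC = 135.0° gives NC at -151.30° from the x-axis; with |NC| = 24.3, C = (-40.592, 2.6151). Then |HC| = |C − H| = 40.676.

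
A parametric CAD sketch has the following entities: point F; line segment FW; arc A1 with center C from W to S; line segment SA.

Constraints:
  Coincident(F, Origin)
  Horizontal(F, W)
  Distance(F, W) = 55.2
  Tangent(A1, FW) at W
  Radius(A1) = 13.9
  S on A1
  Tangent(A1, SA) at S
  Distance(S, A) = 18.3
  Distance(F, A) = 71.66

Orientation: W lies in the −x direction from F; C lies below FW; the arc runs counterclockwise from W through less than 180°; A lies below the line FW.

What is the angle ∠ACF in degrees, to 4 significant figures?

121.5°

Checks: ∠(CW, WF) = 90.00° ✓; |CW| = 13.90 ✓; |CS| = 13.90 ✓; ∠(CS, SA) = 90.00° ✓; |SA| = 18.30 ✓; |FA| = 71.66 ✓.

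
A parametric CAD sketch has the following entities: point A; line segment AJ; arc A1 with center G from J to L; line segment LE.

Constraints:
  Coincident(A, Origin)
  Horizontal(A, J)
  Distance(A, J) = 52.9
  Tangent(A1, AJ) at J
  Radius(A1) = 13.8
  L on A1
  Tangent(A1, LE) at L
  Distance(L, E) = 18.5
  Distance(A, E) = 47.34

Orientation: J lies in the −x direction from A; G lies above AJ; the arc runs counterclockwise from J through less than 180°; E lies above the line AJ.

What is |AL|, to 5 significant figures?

40.979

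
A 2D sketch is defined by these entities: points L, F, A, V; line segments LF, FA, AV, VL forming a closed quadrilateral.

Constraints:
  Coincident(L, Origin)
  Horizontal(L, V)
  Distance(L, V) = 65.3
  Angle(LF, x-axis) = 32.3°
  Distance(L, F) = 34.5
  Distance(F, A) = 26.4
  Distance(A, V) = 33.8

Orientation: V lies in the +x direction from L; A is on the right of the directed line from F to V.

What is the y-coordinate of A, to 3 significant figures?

-7.76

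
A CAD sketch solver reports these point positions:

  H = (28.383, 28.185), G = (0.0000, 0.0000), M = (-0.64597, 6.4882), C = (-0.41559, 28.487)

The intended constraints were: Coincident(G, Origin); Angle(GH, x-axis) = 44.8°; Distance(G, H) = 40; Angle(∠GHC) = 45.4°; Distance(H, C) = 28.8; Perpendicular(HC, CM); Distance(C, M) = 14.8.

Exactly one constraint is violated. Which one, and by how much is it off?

Distance(C, M) = 14.8 — off by 7.20.

G = (0.00, 0.00) ✓; GH at 44.80° ✓; |GH| = 40.00 ✓; ∠GHC = 45.40° ✓; |HC| = 28.80 ✓; ∠(HC, CM) = 90.00° ✓; |CM| = 22.00 ✗.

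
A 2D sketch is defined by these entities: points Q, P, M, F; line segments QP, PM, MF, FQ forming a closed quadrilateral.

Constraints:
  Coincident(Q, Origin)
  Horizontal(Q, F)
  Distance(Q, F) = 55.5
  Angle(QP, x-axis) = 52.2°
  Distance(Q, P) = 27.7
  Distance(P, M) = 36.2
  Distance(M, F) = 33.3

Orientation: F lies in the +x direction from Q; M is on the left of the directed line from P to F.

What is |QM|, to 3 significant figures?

61.1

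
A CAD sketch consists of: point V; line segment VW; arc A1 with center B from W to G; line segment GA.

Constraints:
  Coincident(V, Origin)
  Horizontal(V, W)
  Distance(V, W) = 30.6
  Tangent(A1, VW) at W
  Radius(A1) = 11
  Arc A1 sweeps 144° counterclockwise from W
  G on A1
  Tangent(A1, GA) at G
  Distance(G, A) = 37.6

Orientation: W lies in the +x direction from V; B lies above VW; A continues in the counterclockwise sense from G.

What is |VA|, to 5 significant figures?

42.523

V is at the origin; VW is horizontal with |VW| = 30.6 and W on the +x side, so W = (30.600, 0.0000). The tangent condition forces BW to be normal to VW, so B = W + (0, 11) = (30.600, 11.000). On A1, W sits at bearing -90° from B; a 144° counterclockwise sweep puts G at bearing 54°, so G = B + 11.0·(cos 54°, sin 54°) = (37.066, 19.899). Tangency of A1 to GA means the radius BG is perpendicular to GA, so GA runs along (−sin 54°, cos 54°); with |GA| = 37.6, A = (6.6466, 42.000). Then |VA| = |A − V| = 42.523.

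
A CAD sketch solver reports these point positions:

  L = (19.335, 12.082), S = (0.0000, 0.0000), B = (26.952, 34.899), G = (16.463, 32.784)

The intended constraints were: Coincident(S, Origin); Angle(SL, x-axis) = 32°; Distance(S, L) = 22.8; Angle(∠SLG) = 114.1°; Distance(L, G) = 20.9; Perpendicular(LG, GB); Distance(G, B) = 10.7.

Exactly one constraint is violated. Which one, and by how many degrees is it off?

Perpendicular(LG, GB) — off by 3.50°.

S = (0.00, 0.00) ✓; SL at 32.00° ✓; |SL| = 22.80 ✓; ∠SLG = 114.1° ✓; |LG| = 20.90 ✓; ∠(LG, GB) = 86.50° ✗; |GB| = 10.70 ✓.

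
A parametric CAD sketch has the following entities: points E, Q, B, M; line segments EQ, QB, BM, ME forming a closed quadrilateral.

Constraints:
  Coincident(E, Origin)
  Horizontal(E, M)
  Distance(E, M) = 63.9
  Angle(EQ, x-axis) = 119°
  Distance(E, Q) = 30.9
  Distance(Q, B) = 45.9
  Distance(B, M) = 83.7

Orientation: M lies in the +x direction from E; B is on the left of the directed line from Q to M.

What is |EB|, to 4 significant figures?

65.79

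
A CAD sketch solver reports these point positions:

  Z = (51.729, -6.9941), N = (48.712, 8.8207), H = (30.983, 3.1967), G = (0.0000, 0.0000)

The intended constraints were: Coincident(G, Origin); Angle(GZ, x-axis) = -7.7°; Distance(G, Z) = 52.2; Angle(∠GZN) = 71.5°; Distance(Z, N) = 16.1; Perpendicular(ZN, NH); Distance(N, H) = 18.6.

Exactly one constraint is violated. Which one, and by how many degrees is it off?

Perpendicular(ZN, NH) — off by 6.80°.

G = (0.00, 0.00) ✓; GZ at -7.700° ✓; |GZ| = 52.20 ✓; ∠GZN = 71.50° ✓; |ZN| = 16.10 ✓; ∠(ZN, NH) = 96.80° ✗; |NH| = 18.60 ✓.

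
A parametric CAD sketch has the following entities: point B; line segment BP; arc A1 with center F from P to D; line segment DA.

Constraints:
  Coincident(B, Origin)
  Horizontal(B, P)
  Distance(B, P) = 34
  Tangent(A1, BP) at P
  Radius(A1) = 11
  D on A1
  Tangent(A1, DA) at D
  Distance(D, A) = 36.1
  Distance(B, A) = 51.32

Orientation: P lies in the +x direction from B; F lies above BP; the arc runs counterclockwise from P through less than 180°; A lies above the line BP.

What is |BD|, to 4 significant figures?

46.30

Checks: |BP| = 34.00 ✓; ∠(FP, PB) = 90.00° ✓; |FP| = 11.00 ✓; |FD| = 11.00 ✓; ∠(FD, DA) = 90.00° ✓; |DA| = 36.10 ✓; |BA| = 51.32 ✓.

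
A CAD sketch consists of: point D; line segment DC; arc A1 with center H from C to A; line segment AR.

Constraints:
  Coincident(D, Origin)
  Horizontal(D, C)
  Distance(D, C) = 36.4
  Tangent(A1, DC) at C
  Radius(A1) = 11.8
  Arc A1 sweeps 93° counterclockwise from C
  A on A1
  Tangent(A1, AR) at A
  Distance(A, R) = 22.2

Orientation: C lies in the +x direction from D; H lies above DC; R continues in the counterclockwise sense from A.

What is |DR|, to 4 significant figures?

58.37

D is at the origin; DC is horizontal with |DC| = 36.4 and C on the +x side, so C = (36.40, 0.000). Since A1 is tangent to DC there, HC ⟂ DC, so H = C + (0, 11.8) = (36.40, 11.80). On A1, C sits at bearing -90° from H; a 93° counterclockwise sweep puts A at bearing 3°, so A = H + 11.8·(cos 3°, sin 3°) = (48.18, 12.42). The tangent condition forces HA to be normal to AR, so AR runs along (−sin 3°, cos 3°); with |AR| = 22.2, R = (47.02, 34.59). Then |DR| = |R − D| = 58.37.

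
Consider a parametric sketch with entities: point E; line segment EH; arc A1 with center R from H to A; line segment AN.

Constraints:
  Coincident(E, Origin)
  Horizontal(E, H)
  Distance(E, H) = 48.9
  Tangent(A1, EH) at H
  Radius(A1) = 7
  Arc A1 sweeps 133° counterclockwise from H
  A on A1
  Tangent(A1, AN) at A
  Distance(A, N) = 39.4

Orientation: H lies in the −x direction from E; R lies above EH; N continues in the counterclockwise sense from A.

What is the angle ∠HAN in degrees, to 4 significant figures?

113.5°

On A1, H sits at bearing -90° from R; a 133° counterclockwise sweep puts A at bearing 43°, so A = R + 7.0·(cos 43°, sin 43°) = (-43.78, 11.77). A1 meets AN tangentially, so RA is at right angles to AN, so AN runs along (−sin 43°, cos 43°); with |AN| = 39.4, N = (-70.65, 40.59). Then cos ∠HAN = AH·AN / (|AH||AN|), giving 113.5°.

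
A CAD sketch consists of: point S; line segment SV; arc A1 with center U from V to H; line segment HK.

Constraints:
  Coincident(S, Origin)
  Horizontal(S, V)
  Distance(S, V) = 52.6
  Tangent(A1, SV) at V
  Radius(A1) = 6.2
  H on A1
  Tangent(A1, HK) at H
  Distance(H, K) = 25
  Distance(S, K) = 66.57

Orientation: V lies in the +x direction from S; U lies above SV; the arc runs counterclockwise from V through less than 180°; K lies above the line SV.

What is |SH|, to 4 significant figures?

59.13

S is at the origin; S and V share the same y with |SV| = 52.6 and V on the +x side, so V = (52.60, 0.000). A1 meets SV tangentially, so UV is at right angles to SV, so U = V + (0, 6.2) = (52.60, 6.200). Since UH ⟂ HK (tangency), |UK| = √(6.2² + 25.0²) = 25.76 regardless of where H sits on A1. So K lies on both circle(S, 66.57) and circle(U, 25.76); the above-SV intersection is K = (58.81, 31.20). H is the foot of the tangent from K: H = (58.80, 6.198).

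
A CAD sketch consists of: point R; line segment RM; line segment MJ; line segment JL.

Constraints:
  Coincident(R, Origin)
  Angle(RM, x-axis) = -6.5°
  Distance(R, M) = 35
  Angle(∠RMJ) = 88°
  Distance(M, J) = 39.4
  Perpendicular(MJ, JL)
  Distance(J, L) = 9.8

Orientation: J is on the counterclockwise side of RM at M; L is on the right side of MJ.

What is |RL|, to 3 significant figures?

58.8

∠RMJ = 88.0°, so MJ runs at -6.5° + (180° − 88.0°) = 85.5° from the x-axis; with |MJ| = 39.4, J = M + 39.4·(cos 85.5°, sin 85.5°) = (37.9, 35.3). The perpendicularity gives JL at right angles to MJ; with |JL| = 9.8 on the right of MJ, L = J + 9.8·(0.997, -0.0785) = (47.6, 34.5). Then |RL| = |L − R| = 58.8.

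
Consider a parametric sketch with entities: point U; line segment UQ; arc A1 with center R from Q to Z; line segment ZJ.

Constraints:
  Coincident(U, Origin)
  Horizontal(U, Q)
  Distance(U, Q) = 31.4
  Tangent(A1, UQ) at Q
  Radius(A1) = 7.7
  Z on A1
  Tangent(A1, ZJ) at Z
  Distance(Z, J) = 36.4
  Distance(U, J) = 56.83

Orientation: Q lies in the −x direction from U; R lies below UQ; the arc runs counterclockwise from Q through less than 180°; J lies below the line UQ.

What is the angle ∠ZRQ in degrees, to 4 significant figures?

96.30°

Checks: |RZ| = 7.700 ✓; ∠(RZ, ZJ) = 90.00° ✓; |ZJ| = 36.40 ✓; |UJ| = 56.83 ✓.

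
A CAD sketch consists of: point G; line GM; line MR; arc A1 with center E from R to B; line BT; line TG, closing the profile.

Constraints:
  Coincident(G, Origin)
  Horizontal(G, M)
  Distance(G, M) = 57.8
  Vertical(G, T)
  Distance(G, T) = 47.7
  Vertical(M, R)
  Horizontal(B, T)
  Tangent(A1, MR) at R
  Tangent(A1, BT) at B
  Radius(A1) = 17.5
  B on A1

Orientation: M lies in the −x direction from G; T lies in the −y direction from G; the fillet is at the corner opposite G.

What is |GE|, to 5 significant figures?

50.360

G is at the origin; GM is horizontal with |GM| = 57.8 and M on the −x side, so M = (-57.800, 0.0000). G and T share the same x with |GT| = 47.7 and T on the −y side, so T = (0.0000, -47.700). The virtual corner opposite G is at (-57.800, -47.700). Tangency of A1 to MR means the radius ER is perpendicular to MR and A1 meets BT tangentially, so EB is at right angles to BT, with radius 17.5, so the center E sits 17.5 in from both sides at E = (-40.300, -30.200). Then |GE| = |E − G| = 50.360.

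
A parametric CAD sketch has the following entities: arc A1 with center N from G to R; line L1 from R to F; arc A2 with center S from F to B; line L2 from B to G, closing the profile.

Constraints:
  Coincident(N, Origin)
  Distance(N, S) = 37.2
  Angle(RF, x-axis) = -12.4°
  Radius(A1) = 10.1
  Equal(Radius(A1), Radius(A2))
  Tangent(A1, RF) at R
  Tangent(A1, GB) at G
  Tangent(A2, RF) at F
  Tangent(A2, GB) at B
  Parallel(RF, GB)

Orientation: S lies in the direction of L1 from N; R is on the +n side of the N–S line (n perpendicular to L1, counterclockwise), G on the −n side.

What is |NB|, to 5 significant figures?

38.547

The slot axis is L1's direction at -12.4°, so u = (cos -12.4°, sin -12.4°) = (0.97667, -0.21474) and n = (−sin -12.4°, cos -12.4°) = (0.21474, 0.97667). N is at the origin and S lies 37.2 along u from N, so S = 37.2·u = (36.332, -7.9882). Tangency of A1 to both parallel lines with radius 10.1 puts R and G at N ± 10.1·n: R = (2.1688, 9.8644), G = (-2.1688, -9.8644). Equal radii place F and B the same way about S: F = S + 10.1·n = (38.501, 1.8762), B = S − 10.1·n = (34.163, -17.853). Then |NB| = |B − N| = 38.547.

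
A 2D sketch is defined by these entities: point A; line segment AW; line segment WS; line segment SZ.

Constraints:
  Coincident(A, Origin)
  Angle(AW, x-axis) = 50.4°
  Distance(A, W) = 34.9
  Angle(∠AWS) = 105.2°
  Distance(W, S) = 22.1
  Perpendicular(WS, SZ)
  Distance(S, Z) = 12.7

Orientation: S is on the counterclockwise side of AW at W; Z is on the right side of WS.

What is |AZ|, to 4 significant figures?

55.93

∠AWS = 105.2°, so WS runs at 50.4° + (180° − 105.2°) = 125.2° from the x-axis; with |WS| = 22.1, S = W + 22.1·(cos 125.2°, sin 125.2°) = (9.507, 44.95). WS ⟂ SZ; with |SZ| = 12.7 on the right of WS, Z = S + 12.7·(0.8171, 0.5764) = (19.88, 52.27). Then |AZ| = |Z − A| = 55.93.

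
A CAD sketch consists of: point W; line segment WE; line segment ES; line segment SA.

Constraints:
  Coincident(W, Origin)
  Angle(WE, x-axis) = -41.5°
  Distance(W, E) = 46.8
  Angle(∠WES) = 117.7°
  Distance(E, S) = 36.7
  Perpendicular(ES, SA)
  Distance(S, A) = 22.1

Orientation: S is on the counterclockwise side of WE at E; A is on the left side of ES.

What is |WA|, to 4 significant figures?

61.57

W is at the origin; WE runs at -41.5° with length 46.8, so E = 46.8·(cos -41.5°, sin -41.5°) = (35.05, -31.01). ∠WES = 117.7°, so ES runs at -41.5° + (180° − 117.7°) = 20.80° from the x-axis; with |ES| = 36.7, S = E + 36.7·(cos 20.80°, sin 20.80°) = (69.36, -17.98). ES is perpendicular to SA; with |SA| = 22.1 on the left of ES, A = S + 22.1·(-0.3551, 0.9348) = (61.51, 2.681). Then |WA| = |A − W| = 61.57.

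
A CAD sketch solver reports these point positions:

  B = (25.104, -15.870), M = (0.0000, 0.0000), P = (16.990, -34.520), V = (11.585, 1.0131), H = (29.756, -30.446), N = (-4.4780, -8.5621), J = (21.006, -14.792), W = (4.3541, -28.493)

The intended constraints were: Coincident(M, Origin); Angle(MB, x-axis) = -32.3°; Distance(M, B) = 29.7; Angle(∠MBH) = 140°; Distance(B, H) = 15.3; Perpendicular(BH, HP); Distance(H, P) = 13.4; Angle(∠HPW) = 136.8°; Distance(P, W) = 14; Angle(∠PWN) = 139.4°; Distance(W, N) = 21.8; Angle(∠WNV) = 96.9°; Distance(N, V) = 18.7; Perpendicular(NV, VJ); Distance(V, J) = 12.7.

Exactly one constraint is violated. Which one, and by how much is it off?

Distance(V, J) = 12.7 — off by 5.70.

M = (0.00, 0.00) ✓; MB at -32.30° ✓; |MB| = 29.70 ✓; ∠MBH = 140.0° ✓; |BH| = 15.30 ✓; ∠(BH, HP) = 90.00° ✓; |HP| = 13.40 ✓; ∠HPW = 136.8° ✓; |PW| = 14.00 ✓; ∠PWN = 139.4° ✓; |WN| = 21.80 ✓; ∠WNV = 96.90° ✓; |NV| = 18.70 ✓; ∠(NV, VJ) = 90.00° ✓; |VJ| = 18.40 ✗.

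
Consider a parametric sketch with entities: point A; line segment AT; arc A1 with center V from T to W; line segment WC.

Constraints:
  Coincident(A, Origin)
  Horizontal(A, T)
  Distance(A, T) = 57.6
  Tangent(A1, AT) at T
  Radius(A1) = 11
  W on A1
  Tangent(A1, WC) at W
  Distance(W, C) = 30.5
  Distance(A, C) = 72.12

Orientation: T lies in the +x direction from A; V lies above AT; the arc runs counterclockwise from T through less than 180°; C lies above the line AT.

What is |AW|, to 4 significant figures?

69.53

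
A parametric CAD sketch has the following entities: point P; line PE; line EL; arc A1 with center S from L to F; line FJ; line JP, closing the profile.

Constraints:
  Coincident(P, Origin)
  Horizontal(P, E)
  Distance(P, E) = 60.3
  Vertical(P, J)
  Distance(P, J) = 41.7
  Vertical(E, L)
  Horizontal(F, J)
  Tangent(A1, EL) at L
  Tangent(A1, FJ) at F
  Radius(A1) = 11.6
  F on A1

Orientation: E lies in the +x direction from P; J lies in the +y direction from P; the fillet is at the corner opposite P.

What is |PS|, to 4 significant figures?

57.25

P is at the origin; P and E share the same y with |PE| = 60.3 and E on the +x side, so E = (60.30, 0.000). P and J share the same x with |PJ| = 41.7 and J on the +y side, so J = (0.000, 41.70). The virtual corner opposite P is at (60.30, 41.70). The tangent condition forces SL to be normal to EL and since A1 is tangent to FJ there, SF ⟂ FJ, with radius 11.6, so the center S sits 11.6 in from both sides at S = (48.70, 30.10). Then |PS| = |S − P| = 57.25.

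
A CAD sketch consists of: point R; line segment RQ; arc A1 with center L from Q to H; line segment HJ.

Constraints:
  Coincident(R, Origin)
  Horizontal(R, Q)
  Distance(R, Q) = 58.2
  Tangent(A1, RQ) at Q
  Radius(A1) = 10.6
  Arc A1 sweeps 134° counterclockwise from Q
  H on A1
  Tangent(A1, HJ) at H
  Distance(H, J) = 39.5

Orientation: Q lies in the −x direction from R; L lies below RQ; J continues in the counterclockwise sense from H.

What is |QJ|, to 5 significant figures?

50.433

On A1, Q sits at bearing 90° from L; a 134° counterclockwise sweep puts H at bearing 224°, so H = L + 10.6·(cos 224°, sin 224°) = (-65.825, -17.963). Tangency of A1 to HJ means the radius LH is perpendicular to HJ, so HJ runs along (−sin 224°, cos 224°); with |HJ| = 39.5, J = (-38.386, -46.377). Then |QJ| = |J − Q| = 50.433.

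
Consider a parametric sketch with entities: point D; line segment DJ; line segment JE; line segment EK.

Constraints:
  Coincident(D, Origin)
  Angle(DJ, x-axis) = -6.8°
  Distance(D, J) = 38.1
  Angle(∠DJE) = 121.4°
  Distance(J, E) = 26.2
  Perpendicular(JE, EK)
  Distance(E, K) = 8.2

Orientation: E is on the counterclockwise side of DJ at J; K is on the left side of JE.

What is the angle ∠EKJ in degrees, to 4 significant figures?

72.62°

D is at the origin; DJ runs at -6.8° with length 38.1, so J = 38.1·(cos -6.8°, sin -6.8°) = (37.83, -4.511). ∠DJE = 121.4°, so JE runs at -6.8° + (180° − 121.4°) = 51.80° from the x-axis; with |JE| = 26.2, E = J + 26.2·(cos 51.80°, sin 51.80°) = (54.03, 16.08). JE ⟂ EK; with |EK| = 8.2 on the left of JE, K = E + 8.2·(-0.7859, 0.6184) = (47.59, 21.15). Then cos ∠EKJ = KE·KJ / (|KE||KJ|), giving 72.62°.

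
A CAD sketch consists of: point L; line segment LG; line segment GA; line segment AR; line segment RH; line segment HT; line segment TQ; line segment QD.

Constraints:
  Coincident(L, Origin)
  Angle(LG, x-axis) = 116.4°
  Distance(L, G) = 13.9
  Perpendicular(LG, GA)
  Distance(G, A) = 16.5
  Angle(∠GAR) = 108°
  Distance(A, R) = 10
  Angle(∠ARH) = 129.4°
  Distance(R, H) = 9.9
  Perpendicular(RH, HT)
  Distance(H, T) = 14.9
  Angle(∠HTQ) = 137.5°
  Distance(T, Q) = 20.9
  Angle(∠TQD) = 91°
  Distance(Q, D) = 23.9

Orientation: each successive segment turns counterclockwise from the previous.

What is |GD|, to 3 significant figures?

25.7

L is at the origin; LG runs at 116.4° with length 13.9, so G = (-6.18, 12.5). The perpendicularity gives GA at right angles to LG, so GA runs at -154°; with |GA| = 16.5, A = (-21.0, 5.11). ∠GAR = 108.0° gives AR at -81.6° from the x-axis; with |AR| = 10.0, R = (-19.5, -4.78). ∠ARH = 129.4° gives RH at -31.0° from the x-axis; with |RH| = 9.9, H = (-11.0, -9.88). The perpendicularity gives HT at right angles to RH, so HT runs at 59.0°; with |HT| = 14.9, T = (-3.34, 2.89). ∠HTQ = 137.5° gives TQ at 102° from the x-axis; with |TQ| = 20.9, Q = (-7.51, 23.4). ∠TQD = 91.0° gives QD at -170° from the x-axis; with |QD| = 23.9, D = (-31.0, 19.0). Then |GD| = |D − G| = 25.7.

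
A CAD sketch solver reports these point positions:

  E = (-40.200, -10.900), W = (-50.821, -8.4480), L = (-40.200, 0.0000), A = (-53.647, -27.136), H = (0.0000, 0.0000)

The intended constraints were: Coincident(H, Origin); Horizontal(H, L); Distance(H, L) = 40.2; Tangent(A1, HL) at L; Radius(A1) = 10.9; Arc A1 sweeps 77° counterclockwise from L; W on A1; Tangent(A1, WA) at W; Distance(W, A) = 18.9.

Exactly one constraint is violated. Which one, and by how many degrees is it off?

Tangent(A1, WA) at W — off by 4.40°.

H = (0.00, 0.00) ✓; H.y = 0.00, L.y = 0.00 ✓; |HL| = 40.20 ✓; ∠(EL, LH) = 90.00° ✓; |EL| = 10.90 ✓; bearing(E→W) − bearing(E→L) = 77.00° ✓; |EW| = 10.90 ✓; ∠(EW, WA) = 85.60° ✗; |WA| = 18.90 ✓.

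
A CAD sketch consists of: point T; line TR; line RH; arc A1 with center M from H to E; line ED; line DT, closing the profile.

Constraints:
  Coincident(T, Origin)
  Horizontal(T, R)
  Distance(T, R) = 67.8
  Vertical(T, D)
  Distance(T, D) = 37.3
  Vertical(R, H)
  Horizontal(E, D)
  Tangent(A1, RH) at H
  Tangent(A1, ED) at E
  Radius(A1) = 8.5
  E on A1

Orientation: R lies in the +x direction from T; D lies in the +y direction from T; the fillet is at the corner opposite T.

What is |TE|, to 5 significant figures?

70.056

T is at the origin; TR is horizontal with |TR| = 67.8 and R on the +x side, so R = (67.800, 0.0000). TD is vertical with |TD| = 37.3 and D on the +y side, so D = (0.0000, 37.300). The virtual corner opposite T is at (67.800, 37.300). The tangent condition forces MH to be normal to RH and tangency of A1 to ED means the radius ME is perpendicular to ED, with radius 8.5, so the center M sits 8.5 in from both sides at M = (59.300, 28.800). That places the tangent points at H = (67.800, 28.800) on RH and E = (59.300, 37.300) on ED. Then |TE| = |E − T| = 70.056.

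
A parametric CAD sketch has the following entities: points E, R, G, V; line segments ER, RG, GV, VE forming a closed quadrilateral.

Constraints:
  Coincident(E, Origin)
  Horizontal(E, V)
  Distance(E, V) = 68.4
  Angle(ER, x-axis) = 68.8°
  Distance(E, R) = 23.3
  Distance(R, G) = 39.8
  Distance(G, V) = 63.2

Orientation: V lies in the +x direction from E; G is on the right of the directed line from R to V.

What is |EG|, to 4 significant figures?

19.70

E is at the origin; EV is horizontal with |EV| = 68.4 and V in +x, so V = (68.4, 0). ER runs at 68.8° with |ER| = 23.3, so R = (8.426, 21.72). G is determined by |RG| = 39.8 and |GV| = 63.2 together: it lies at the intersection of circle(R, 39.8) and circle(V, 63.2). With |RV| = 63.79, the foot of the radical line on RV is 13.00 from R and the perpendicular offset is √(39.8² − 13.00²) = 37.62. Taking the right-of-RV solution: G = (7.839, -18.07).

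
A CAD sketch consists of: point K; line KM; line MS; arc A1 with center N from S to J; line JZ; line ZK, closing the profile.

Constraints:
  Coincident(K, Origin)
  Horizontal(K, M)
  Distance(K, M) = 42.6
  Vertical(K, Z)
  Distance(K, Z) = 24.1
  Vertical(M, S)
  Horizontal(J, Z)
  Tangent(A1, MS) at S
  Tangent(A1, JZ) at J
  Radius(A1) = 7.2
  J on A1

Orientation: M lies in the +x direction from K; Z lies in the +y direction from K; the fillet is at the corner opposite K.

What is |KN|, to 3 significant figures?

39.2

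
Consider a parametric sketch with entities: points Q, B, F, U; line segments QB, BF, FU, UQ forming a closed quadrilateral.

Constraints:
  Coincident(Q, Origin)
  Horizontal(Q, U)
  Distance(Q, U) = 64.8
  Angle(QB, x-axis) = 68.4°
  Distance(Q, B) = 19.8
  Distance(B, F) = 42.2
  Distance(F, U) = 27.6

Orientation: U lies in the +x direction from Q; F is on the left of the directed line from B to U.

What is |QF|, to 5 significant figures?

54.283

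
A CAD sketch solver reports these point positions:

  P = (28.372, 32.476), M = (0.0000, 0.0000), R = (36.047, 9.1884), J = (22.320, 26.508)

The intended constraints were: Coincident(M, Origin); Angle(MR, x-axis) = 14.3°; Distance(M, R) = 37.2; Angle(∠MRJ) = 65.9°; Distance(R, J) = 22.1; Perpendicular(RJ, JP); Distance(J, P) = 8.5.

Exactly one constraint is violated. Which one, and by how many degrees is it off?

Perpendicular(RJ, JP) — off by 6.20°.

M = (0.00, 0.00) ✓; MR at 14.30° ✓; |MR| = 37.20 ✓; ∠MRJ = 65.90° ✓; |RJ| = 22.10 ✓; ∠(RJ, JP) = 83.80° ✗; |JP| = 8.500 ✓.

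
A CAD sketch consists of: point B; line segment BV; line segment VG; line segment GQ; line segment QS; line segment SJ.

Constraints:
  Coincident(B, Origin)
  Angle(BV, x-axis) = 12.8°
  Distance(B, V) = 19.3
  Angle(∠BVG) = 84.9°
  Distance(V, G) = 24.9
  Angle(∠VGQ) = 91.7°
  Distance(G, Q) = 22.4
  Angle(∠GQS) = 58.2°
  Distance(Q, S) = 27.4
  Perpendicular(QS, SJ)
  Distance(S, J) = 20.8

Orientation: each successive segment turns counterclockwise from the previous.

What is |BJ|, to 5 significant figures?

30.464

∠GQS = 58.2° gives QS at -42.000° from the x-axis; with |QS| = 27.4, S = (10.019, 3.3870). QS is perpendicular to SJ, so SJ runs at 48.000°; with |SJ| = 20.8, J = (23.937, 18.844). Then |BJ| = |J − B| = 30.464.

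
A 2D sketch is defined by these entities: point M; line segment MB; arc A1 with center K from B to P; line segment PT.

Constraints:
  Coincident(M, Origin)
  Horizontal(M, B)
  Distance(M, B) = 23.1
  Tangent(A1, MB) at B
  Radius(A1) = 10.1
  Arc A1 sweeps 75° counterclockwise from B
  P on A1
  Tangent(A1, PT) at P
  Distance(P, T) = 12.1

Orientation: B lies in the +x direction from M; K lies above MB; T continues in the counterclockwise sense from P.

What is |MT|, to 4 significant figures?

40.78

M is at the origin; M and B share the same y with |MB| = 23.1 and B on the +x side, so B = (23.10, 0.000). A1 meets MB tangentially, so KB is at right angles to MB, so K = B + (0, 10.1) = (23.10, 10.10). On A1, B sits at bearing -90° from K; a 75° counterclockwise sweep puts P at bearing -15°, so P = K + 10.1·(cos -15°, sin -15°) = (32.86, 7.486). Tangency of A1 to PT means the radius KP is perpendicular to PT, so PT runs along (−sin -15°, cos -15°); with |PT| = 12.1, T = (35.99, 19.17). Then |MT| = |T − M| = 40.78.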